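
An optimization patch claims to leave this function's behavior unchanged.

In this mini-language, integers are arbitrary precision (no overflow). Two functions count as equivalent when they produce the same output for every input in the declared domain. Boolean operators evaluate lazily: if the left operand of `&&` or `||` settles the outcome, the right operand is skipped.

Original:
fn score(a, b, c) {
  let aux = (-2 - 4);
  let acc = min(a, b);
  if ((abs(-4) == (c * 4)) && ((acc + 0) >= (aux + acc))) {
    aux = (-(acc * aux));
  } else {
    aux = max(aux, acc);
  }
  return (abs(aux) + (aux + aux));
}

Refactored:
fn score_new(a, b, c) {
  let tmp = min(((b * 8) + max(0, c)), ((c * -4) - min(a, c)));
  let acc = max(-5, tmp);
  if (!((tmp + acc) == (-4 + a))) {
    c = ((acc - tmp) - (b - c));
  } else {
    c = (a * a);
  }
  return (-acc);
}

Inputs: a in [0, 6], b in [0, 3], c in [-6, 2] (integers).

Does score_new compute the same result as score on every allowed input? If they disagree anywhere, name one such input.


Run the pair on a=0, b=0, c=1.
score: aux becomes -6; next acc becomes 0; next ((abs(-4) == (c * 4)) && ((acc + 0) >= (aux + acc))) evaluates to true; next aux becomes 0; next final value 0
score_new: tmp becomes -4; next acc becomes -4; next (!((tmp + acc) == (-4 + a))) evaluates to true; next c becomes 1; next final value 4
0 against 4: the behavior changed.
verdict: not equivalent; witness: a=0, b=0, c=1


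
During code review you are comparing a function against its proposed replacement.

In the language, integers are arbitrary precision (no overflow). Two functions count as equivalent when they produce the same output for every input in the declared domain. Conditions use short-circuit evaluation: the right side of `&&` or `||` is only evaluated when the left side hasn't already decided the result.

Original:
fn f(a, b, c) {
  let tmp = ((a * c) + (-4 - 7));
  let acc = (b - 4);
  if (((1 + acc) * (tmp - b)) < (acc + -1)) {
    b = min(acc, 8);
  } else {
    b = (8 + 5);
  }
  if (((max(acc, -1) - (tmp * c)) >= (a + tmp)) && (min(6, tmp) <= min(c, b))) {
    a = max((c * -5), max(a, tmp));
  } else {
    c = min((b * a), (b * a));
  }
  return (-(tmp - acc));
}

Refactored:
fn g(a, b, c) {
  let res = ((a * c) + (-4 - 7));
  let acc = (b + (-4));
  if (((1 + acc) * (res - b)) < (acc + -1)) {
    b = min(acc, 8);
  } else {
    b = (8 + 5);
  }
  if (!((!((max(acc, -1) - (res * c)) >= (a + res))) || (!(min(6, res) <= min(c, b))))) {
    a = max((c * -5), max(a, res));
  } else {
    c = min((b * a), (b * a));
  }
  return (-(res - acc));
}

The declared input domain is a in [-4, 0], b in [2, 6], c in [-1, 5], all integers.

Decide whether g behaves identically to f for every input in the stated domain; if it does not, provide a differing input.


Changes here: local variable names differ; also arithmetic usage differs; also boolean connective usage differs; the full 175-point sweep finds no disagreement.
verdict: equivalent


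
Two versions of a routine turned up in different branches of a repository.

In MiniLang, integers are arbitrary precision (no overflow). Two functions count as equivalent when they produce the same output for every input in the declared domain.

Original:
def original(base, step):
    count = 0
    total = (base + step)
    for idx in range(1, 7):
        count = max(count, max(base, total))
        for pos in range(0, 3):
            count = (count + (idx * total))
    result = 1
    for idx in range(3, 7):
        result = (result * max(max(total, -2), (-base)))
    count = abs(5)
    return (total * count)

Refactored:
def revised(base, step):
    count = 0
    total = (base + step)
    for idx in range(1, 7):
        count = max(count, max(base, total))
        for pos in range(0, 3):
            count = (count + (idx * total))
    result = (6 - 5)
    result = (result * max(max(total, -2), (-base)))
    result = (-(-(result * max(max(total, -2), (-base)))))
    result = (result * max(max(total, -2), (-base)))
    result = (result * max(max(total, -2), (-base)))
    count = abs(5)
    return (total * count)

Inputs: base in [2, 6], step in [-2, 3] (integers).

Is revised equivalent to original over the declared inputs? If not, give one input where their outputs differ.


Comparing the listings, the differences include: min/max/abs usage differs, and arithmetic usage differs, and constant usage differs, and loop structure differs, and statement counts differ.
One worked example (base=4, step=-1) — original: count := 0 | total := 3 | iter idx=1: | count := 4 | iter pos=0: | count := 7 | iter pos=1: | count := 10 | iter pos=2: | count := 13 | iter idx=2: | count := 13 | iter pos=0: | count := 19 | iter pos=1: | count := 25 | iter pos=2: | count := 31 | iter idx=3: | count := 31 | iter pos=0: | count := 40 | iter pos=1: | count := 49 | iter pos=2: | count := 58 | iter idx=4: | count := 58 | iter pos=0: | count := 70 | iter pos=1: | count := 82 | iter pos=2: | count := 94 | iter idx=5: | count := 94 | iter pos=0: | count := 109 | iter pos=1: | count := 124 | iter pos=2: | count := 139 | iter idx=6: | count := 139 | iter pos=0: | count := 157 | iter pos=1: | count := 175 | iter pos=2: | count := 193 | result := 1 | iter idx=3: | result := 3 | iter idx=4: | result := 9 | iter idx=5: | result := 27 | iter idx=6: | result := 81 | count := 5 | result 15; revised: count := 0 | total := 3 | iter idx=1: | count := 4 | iter pos=0: | count := 7 | iter pos=1: | count := 10 | iter pos=2: | count := 13 | iter idx=2: | count := 13 | iter pos=0: | count := 19 | iter pos=1: | count := 25 | iter pos=2: | count := 31 | iter idx=3: | count := 31 | iter pos=0: | count := 40 | iter pos=1: | count := 49 | iter pos=2: | count := 58 | iter idx=4: | count := 58 | iter pos=0: | count := 70 | iter pos=1: | count := 82 | iter pos=2: | count := 94 | iter idx=5: | count := 94 | iter pos=0: | count := 109 | iter pos=1: | count := 124 | iter pos=2: | count := 139 | iter idx=6: | count := 139 | iter pos=0: | count := 157 | iter pos=1: | count := 175 | iter pos=2: | count := 193 | result := 1 | result := 3 | result := 9 | result := 27 | result := 81 | count := 5 | result 15; agreement on 15.
Every one of the 30 inputs gives matching results.
verdict: equivalent


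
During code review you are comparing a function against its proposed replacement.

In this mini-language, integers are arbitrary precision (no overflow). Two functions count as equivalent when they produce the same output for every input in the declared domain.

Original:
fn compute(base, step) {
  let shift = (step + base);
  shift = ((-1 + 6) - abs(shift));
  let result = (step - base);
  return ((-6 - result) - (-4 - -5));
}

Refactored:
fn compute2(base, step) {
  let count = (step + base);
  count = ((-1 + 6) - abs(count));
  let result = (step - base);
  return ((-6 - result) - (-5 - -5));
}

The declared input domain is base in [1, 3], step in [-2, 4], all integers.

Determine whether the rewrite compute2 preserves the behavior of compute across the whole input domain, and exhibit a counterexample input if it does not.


Not equivalent: base=1, step=-2 separates them (-4 vs -3).
compute: shift = -1; shift = 4; result = -3; return -4
compute2: count = -1; count = 4; result = -3; return -3
verdict: not equivalent; witness: base=1, step=-2


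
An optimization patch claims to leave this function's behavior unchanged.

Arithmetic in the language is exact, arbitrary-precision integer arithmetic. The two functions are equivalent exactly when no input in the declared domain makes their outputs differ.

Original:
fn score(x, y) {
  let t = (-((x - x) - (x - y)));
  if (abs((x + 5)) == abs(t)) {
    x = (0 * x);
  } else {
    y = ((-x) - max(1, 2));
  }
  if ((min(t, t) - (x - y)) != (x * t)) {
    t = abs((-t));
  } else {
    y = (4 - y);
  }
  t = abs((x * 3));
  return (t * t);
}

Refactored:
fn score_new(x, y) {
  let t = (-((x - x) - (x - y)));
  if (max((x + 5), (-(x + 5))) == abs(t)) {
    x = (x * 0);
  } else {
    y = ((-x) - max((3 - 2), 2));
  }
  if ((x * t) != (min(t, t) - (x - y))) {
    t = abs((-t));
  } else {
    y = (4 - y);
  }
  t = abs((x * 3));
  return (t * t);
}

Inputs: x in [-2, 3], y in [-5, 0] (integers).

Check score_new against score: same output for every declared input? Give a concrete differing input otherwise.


The two versions differ — the changes include min/max/abs usage differs, and arithmetic usage differs, and constant usage differs.
Spot check at x=0, y=0 — score: t becomes 0; next (abs((x + 5)) == abs(t)) evaluates to false; next y becomes -2; next ((min(t, t) - (x - y)) != (x * t)) evaluates to true; next t becomes 0; next t becomes 0; next final value 0. score_new: t becomes 0; next (max((x + 5), (-(x + 5))) == abs(t)) evaluates to false; next y becomes -2; next ((x * t) != (min(t, t) - (x - y))) evaluates to true; next t becomes 0; next t becomes 0; next final value 0. Both give 0.
Checked all 36 inputs in the declared domain: the outputs agree on every one.
verdict: equivalent


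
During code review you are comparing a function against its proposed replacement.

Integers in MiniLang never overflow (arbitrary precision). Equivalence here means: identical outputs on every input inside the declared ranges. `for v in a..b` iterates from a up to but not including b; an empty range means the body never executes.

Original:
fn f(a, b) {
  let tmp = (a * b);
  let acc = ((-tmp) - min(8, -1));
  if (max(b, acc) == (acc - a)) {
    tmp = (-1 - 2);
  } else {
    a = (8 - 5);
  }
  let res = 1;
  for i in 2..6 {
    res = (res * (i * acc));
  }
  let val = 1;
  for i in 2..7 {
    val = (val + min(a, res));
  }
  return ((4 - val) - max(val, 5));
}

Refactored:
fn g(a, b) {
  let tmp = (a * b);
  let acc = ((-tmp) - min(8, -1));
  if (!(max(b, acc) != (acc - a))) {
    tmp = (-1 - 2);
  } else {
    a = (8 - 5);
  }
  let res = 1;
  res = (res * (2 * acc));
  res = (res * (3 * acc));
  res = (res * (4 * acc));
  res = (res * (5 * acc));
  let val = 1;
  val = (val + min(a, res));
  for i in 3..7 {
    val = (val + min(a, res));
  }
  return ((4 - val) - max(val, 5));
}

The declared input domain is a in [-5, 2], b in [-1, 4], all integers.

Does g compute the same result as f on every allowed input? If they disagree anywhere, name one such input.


Equivalent — the differences include boolean connective usage differs, plus comparison usage differs, plus min/max/abs usage differs, plus arithmetic usage differs, plus constant usage differs, plus loop structure differs, plus statement counts differ, yet no declared input distinguishes the two.
One worked example (a=-1, b=1) — f: tmp=-1, then acc=2, then (max(b, acc) == (acc - a)) is false, then a=3, then res=1, then (i=2), then res=4, then (i=3), then res=24, then (i=4), then res=192, then (i=5), then res=1920, then val=1, then (i=2), then val=4, then (i=3), then val=7, then (i=4), then val=10, then (i=5), then val=13, then (i=6), then val=16, then returns -28; g: tmp=-1, then acc=2, then (!(max(b, acc) != (acc - a))) is false, then a=3, then res=1, then res=4, then res=24, then res=192, then res=1920, then val=1, then val=4, then (i=3), then val=7, then (i=4), then val=10, then (i=5), then val=13, then (i=6), then val=16, then returns -28; agreement on -28.
An exhaustive pass over the 48 declared inputs shows identical outputs.
verdict: equivalent


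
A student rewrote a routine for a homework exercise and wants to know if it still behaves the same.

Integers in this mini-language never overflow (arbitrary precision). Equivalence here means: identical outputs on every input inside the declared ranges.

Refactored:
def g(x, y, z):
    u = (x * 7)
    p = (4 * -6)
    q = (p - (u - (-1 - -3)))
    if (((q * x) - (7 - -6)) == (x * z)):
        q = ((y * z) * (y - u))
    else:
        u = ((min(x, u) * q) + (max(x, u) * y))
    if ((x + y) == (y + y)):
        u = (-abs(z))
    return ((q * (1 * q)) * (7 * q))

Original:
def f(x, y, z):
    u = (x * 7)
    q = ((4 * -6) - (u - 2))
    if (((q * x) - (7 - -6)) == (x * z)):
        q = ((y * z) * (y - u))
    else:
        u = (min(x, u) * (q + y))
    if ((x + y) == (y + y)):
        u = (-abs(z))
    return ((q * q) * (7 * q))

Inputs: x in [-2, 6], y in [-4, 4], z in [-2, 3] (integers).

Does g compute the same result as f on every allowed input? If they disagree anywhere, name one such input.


The one real change (`min(x, u)` became `max(x, u)`) has no effect anywhere in the declared ranges.
Tracing x=1, y=2, z=-2: f: u := 7 | q := -29 | (((q * x) - (7 - -6)) == (x * z)): false | u := -27 | ((x + y) == (y + y)): false | result -170723 | g: u := 7 | p := -24 | q := -29 | (((q * x) - (7 - -6)) == (x * z)): false | u := -15 | ((x + y) == (y + y)): false | result -170723 — matching result -170723.
Every one of the 486 inputs gives matching results.
verdict: equivalent


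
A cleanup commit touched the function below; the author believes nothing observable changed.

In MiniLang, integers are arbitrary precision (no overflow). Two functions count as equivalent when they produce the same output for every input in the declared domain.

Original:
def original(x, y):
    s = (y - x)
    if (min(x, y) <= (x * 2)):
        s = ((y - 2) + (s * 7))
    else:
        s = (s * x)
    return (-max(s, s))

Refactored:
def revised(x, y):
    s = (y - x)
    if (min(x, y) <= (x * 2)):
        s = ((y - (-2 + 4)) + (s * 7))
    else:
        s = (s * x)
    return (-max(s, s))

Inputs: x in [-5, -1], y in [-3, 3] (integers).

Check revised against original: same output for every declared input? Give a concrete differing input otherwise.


Differences: arithmetic usage differs; constant usage differs — yet all 35 inputs agree.
verdict: equivalent


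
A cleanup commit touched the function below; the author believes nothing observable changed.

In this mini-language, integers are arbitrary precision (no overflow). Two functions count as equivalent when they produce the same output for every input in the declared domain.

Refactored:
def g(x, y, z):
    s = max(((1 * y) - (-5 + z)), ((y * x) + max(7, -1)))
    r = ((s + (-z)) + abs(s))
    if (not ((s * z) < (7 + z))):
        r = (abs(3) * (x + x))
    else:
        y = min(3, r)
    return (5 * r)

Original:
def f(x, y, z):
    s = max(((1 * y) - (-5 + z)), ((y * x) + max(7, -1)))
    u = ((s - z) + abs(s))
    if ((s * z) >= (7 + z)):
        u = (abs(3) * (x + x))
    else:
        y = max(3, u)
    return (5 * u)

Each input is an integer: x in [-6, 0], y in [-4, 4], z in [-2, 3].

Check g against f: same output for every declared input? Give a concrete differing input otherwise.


There is a behavioral-looking edit here, yet the outcome never shifts on this domain.
One worked example (x=-2, y=4, z=-1) — f: s=10, then u=21, then ((s * z) >= (7 + z)) is false, then y=21, then returns 105; g: s=10, then r=21, then (not ((s * z) < (7 + z))) is false, then y=3, then returns 105; agreement on 105.
Sweeping the whole domain (378 inputs) finds no disagreement.
verdict: equivalent


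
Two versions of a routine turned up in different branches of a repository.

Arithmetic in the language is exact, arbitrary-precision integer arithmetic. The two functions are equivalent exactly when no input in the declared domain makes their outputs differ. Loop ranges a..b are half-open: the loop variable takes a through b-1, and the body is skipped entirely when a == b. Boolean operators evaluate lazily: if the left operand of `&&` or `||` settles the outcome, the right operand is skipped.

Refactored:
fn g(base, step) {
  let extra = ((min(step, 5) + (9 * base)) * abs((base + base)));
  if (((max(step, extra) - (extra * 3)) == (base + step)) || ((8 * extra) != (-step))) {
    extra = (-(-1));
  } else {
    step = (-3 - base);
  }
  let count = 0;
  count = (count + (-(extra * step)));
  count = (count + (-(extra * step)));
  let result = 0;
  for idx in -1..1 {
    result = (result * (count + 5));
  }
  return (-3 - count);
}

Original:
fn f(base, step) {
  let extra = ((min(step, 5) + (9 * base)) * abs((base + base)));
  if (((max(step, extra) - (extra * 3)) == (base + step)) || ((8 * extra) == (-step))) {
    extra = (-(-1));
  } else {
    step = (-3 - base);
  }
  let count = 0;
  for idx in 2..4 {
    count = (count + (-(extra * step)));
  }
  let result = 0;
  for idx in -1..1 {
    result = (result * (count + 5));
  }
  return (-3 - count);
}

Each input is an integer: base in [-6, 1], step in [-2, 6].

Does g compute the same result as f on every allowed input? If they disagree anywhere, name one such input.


The rewrite breaks on base=-6, step=-2, where the results are -4035 and -7.
f: extra := -672 | (((max(step, extra) - (extra * 3)) == (base + step)) || ((8 * extra) == (-step))): false | step := 3 | count := 0 | iter idx=2: | count := 2016 | iter idx=3: | count := 4032 | result := 0 | iter idx=-1: | result := 0 | iter idx=0: | result := 0 | result -4035
g: extra := -672 | (((max(step, extra) - (extra * 3)) == (base + step)) || ((8 * extra) != (-step))): true | extra := 1 | count := 0 | count := 2 | count := 4 | result := 0 | iter idx=-1: | result := 0 | iter idx=0: | result := 0 | result -7
verdict: not equivalent; witness: base=-6, step=-2


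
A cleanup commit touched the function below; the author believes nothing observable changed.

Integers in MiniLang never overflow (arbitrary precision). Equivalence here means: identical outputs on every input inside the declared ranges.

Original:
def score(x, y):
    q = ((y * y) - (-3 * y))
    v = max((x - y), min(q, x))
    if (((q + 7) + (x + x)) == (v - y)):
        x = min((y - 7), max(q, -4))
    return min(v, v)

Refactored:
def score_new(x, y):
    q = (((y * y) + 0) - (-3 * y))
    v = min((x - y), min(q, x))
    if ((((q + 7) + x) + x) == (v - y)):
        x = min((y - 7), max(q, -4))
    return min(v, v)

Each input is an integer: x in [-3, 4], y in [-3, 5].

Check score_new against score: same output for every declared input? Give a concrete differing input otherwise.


The rewrite breaks on x=-3, y=-3, where the results are 0 and -3.
score: q := 0 | v := 0 | (((q + 7) + (x + x)) == (v - y)): false | result 0
score_new: q := 0 | v := -3 | ((((q + 7) + x) + x) == (v - y)): false | result -3
verdict: not equivalent; witness: x=-3, y=-3


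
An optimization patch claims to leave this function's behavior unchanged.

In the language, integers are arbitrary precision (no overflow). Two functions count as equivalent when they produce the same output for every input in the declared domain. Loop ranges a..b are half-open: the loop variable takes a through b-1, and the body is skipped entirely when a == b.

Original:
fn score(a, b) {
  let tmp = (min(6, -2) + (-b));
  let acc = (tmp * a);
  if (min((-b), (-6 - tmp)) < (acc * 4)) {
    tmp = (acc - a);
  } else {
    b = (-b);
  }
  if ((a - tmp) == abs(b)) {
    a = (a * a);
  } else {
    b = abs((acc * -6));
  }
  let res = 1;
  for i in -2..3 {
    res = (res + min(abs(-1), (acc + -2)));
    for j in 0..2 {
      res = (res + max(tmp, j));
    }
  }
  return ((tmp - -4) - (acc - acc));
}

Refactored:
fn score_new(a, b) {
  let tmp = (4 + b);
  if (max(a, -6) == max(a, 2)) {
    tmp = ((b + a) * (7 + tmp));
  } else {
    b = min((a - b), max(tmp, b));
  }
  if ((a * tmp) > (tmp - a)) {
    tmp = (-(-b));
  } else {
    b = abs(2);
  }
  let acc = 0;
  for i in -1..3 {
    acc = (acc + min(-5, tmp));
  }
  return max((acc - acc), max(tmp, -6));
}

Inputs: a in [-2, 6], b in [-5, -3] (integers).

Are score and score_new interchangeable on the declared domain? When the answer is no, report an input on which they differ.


The rewrite breaks on a=-2, b=-5, where the results are 7 and 0.
score: tmp = 3; acc = -6; (min((-b), (-6 - tmp)) < (acc * 4)) -> false; b = 5; ((a - tmp) == abs(b)) -> false; b = 36; res = 1; [i=-2]; res = -7; [j=0]; res = -4; [j=1]; res = -1; [i=-1]; res = -9; [j=0]; res = -6; [j=1]; res = -3; [i=0]; res = -11; [j=0]; res = -8; [j=1]; res = -5; [i=1]; res = -13; [j=0]; res = -10; [j=1]; res = -7; [i=2]; res = -15; [j=0]; res = -12; [j=1]; res = -9; return 7
score_new: tmp = -1; (max(a, -6) == max(a, 2)) -> false; b = -1; ((a * tmp) > (tmp - a)) -> true; tmp = -1; acc = 0; [i=-1]; acc = -5; [i=0]; acc = -10; [i=1]; acc = -15; [i=2]; acc = -20; return 0
verdict: not equivalent; witness: a=-2, b=-5


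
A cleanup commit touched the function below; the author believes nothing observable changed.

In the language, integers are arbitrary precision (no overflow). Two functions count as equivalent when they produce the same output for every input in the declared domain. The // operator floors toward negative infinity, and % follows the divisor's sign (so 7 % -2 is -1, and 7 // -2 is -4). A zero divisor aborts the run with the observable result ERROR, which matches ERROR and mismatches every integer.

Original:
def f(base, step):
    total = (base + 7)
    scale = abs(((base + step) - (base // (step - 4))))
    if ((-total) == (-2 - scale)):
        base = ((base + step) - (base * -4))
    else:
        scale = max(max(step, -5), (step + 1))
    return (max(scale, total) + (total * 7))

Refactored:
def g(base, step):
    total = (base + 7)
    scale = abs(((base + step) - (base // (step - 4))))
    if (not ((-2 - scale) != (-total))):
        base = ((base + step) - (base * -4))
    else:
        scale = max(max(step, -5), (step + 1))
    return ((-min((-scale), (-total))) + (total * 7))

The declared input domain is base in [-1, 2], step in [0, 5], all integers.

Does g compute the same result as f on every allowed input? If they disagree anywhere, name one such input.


Equivalent — the differences include boolean connective usage differs, plus comparison usage differs, plus min/max/abs usage differs, yet no declared input distinguishes the two.
Spot check at base=-1, step=0 — f: total=6, then scale=1, then ((-total) == (-2 - scale)) is false, then scale=1, then returns 48. g: total=6, then scale=1, then (not ((-2 - scale) != (-total))) is false, then scale=1, then returns 48. Both give 48.
Checked all 24 inputs in the declared domain: the outputs agree on every one.
verdict: equivalent


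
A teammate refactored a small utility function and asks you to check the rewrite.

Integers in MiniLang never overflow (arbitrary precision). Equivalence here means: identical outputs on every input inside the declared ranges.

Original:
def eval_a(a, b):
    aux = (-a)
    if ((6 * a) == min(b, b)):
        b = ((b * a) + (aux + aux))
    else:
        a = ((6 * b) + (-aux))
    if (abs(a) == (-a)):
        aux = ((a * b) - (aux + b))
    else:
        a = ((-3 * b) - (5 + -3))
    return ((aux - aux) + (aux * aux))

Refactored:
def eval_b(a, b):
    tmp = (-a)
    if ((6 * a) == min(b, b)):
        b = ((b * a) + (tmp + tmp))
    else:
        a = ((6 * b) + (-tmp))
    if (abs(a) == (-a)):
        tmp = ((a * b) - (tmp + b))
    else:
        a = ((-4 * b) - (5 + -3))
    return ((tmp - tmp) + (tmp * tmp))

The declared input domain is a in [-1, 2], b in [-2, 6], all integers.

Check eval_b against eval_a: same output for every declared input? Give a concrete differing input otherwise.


The one real change (`-3` became `-4`) has no effect anywhere in the declared ranges.
Tracing a=1, b=-1: eval_a: aux = -1; ((6 * a) == min(b, b)) -> false; a = -5; (abs(a) == (-a)) -> true; aux = 7; return 49 | eval_b: tmp = -1; ((6 * a) == min(b, b)) -> false; a = -5; (abs(a) == (-a)) -> true; tmp = 7; return 49 — matching result 49.
Checked all 36 inputs in the declared domain: the outputs agree on every one.
verdict: equivalent


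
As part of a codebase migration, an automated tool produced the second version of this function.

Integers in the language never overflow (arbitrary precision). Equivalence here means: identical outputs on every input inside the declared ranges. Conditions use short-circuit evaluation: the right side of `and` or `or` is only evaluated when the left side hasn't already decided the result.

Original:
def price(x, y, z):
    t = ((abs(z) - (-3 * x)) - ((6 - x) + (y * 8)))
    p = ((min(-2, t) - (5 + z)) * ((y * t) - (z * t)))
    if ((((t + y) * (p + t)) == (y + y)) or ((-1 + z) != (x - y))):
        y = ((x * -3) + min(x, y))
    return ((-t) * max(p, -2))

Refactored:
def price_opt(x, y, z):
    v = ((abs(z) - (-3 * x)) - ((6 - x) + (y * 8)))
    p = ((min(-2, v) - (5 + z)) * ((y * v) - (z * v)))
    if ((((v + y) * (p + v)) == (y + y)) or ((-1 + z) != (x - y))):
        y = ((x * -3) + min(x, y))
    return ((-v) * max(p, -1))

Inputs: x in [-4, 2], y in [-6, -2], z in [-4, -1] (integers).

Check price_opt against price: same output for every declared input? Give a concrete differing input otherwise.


There is a counterexample at x=-4, y=-3, z=-4: 12 on one side, 6 on the other.
price: t=6, then p=-18, then ((((t + y) * (p + t)) == (y + y)) or ((-1 + z) != (x - y))) is true, then y=8, then returns 12
price_opt: v=6, then p=-18, then ((((v + y) * (p + v)) == (y + y)) or ((-1 + z) != (x - y))) is true, then y=8, then returns 6
verdict: not equivalent; witness: x=-4, y=-3, z=-4


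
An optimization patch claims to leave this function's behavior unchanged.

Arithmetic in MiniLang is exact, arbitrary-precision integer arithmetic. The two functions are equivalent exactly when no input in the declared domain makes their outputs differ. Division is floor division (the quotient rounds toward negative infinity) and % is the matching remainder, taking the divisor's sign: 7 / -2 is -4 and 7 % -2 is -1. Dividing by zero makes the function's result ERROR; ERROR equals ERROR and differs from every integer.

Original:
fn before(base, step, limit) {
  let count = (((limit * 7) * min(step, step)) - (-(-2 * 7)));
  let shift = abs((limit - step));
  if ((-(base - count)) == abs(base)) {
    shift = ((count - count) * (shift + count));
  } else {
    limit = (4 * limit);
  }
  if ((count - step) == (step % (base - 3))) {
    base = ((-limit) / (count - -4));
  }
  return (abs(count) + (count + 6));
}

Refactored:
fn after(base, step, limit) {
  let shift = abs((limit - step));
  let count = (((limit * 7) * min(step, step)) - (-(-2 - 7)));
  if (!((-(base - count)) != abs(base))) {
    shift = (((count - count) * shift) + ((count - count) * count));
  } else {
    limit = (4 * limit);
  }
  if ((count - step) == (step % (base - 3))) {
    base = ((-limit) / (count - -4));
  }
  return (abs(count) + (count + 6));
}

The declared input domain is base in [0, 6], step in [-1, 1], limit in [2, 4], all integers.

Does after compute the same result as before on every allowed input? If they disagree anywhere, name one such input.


Take base=0, step=1, limit=2.
before: count=0, then shift=1, then ((-(base - count)) == abs(base)) is true, then shift=0, then ((count - step) == (step % (base - 3))) is false, then returns 6
after: shift=1, then count=5, then (!((-(base - count)) != abs(base))) is false, then limit=8, then ((count - step) == (step % (base - 3))) is false, then returns 16
6 != 16, so the rewrite changes behavior.
verdict: not equivalent; witness: base=0, step=1, limit=2


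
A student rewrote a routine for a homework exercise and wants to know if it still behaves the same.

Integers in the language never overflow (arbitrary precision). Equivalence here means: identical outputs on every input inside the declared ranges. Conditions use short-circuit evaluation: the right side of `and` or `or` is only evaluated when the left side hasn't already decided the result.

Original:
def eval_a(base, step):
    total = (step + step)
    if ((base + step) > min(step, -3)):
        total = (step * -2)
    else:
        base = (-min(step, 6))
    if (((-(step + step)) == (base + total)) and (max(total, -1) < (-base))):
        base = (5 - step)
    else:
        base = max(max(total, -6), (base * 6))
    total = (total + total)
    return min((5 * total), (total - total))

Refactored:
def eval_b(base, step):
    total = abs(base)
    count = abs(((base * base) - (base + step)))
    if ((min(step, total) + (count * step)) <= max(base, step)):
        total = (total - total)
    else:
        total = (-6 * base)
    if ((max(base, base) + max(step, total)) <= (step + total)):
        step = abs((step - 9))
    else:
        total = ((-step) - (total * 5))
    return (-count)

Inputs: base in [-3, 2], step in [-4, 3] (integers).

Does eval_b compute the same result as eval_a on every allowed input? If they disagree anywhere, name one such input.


Take base=-3, step=-4.
eval_a: total becomes -8; next ((base + step) > min(step, -3)) evaluates to false; next base becomes 4; next (((-(step + step)) == (base + total)) and (max(total, -1) < (-base))) evaluates to false; next base becomes 24; next total becomes -16; next final value -80
eval_b: total becomes 3; next count becomes 16; next ((min(step, total) + (count * step)) <= max(base, step)) evaluates to true; next total becomes 0; next ((max(base, base) + max(step, total)) <= (step + total)) evaluates to false; next total becomes 4; next final value -16
-80 != -16, so the rewrite changes behavior.
verdict: not equivalent; witness: base=-3, step=-4


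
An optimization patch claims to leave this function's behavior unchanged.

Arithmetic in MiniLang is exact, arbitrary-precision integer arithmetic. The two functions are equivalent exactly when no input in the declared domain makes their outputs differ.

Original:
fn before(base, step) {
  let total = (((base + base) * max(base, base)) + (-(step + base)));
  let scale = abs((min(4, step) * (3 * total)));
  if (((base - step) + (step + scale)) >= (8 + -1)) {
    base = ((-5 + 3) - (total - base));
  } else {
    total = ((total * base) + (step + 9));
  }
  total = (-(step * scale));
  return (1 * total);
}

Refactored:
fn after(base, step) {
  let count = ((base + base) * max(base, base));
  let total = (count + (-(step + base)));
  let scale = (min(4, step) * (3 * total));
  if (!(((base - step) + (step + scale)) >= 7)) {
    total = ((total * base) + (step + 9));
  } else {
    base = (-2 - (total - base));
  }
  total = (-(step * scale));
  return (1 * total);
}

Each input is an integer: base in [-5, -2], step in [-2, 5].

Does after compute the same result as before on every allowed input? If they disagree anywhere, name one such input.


Run the pair on base=-5, step=-2.
before: total = 57; scale = 342; (((base - step) + (step + scale)) >= (8 + -1)) -> true; base = -64; total = 684; return 684
after: count = 50; total = 57; scale = -342; (!(((base - step) + (step + scale)) >= 7)) -> true; total = -278; total = -684; return -684
684 vs -684 — the two versions disagree here.
verdict: not equivalent; witness: base=-5, step=-2


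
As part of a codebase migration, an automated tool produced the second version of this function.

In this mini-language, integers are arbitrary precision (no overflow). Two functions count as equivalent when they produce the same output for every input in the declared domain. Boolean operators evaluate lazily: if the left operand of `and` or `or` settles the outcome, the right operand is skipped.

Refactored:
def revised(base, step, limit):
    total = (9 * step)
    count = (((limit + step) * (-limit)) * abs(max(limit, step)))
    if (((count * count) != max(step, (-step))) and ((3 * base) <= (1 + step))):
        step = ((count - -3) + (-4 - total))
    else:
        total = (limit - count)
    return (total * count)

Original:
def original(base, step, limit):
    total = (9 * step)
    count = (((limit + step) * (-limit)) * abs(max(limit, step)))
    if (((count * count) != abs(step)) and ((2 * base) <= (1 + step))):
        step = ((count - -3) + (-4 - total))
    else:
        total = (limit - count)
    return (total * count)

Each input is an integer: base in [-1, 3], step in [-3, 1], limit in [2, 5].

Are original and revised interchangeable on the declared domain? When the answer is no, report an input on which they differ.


There is a counterexample at base=1, step=1, limit=2: -108 on one side, -168 on the other.
original: total=9, then count=-12, then (((count * count) != abs(step)) and ((2 * base) <= (1 + step))) is true, then step=-22, then returns -108
revised: total=9, then count=-12, then (((count * count) != max(step, (-step))) and ((3 * base) <= (1 + step))) is false, then total=14, then returns -168
verdict: not equivalent; witness: base=1, step=1, limit=2


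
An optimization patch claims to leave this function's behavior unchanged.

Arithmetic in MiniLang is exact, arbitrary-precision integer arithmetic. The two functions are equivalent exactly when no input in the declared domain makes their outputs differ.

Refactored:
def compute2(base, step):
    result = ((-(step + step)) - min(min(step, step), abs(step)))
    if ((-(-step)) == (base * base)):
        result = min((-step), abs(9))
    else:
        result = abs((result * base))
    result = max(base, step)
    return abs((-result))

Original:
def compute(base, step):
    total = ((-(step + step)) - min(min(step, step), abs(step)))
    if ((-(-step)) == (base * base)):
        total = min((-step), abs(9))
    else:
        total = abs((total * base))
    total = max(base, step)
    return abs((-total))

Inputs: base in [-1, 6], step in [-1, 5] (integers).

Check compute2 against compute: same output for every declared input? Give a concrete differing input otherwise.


Comparing the listings, the differences include: local variable names differ.
Spot check at base=3, step=2 — compute: total=-6, then ((-(-step)) == (base * base)) is false, then total=18, then total=3, then returns 3. compute2: result=-6, then ((-(-step)) == (base * base)) is false, then result=18, then result=3, then returns 3. Both give 3.
Sweeping the whole domain (56 inputs) finds no disagreement.
verdict: equivalent


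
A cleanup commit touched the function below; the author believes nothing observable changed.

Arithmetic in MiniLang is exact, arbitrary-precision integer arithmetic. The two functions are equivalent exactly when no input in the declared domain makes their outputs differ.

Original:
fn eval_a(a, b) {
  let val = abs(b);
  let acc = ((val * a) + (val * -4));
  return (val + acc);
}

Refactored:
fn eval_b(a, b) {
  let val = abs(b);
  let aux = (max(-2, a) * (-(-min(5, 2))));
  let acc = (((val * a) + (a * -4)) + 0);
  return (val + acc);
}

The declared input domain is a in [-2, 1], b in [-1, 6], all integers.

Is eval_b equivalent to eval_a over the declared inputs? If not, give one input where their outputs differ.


These are not equivalent — on a=-2, b=-1 the outputs split (-5 vs 7).
eval_a: val=1, then acc=-6, then returns -5
eval_b: val=1, then aux=-4, then acc=6, then returns 7
verdict: not equivalent; witness: a=-2, b=-1


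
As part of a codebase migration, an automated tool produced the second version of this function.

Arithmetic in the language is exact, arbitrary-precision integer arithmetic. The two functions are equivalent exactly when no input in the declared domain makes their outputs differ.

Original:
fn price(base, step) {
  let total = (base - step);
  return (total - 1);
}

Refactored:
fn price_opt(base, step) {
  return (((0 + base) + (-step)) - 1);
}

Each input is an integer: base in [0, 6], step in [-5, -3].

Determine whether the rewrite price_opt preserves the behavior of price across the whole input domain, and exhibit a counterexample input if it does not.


Reading the diff, among the changes: local variable names differ; also constant usage differs; also statement counts differ; also arithmetic usage differs.
One worked example (base=0, step=-5) — price: total = 5; return 4; price_opt: return 4; agreement on 4.
Across all 21 domain points the two functions coincide.
verdict: equivalent


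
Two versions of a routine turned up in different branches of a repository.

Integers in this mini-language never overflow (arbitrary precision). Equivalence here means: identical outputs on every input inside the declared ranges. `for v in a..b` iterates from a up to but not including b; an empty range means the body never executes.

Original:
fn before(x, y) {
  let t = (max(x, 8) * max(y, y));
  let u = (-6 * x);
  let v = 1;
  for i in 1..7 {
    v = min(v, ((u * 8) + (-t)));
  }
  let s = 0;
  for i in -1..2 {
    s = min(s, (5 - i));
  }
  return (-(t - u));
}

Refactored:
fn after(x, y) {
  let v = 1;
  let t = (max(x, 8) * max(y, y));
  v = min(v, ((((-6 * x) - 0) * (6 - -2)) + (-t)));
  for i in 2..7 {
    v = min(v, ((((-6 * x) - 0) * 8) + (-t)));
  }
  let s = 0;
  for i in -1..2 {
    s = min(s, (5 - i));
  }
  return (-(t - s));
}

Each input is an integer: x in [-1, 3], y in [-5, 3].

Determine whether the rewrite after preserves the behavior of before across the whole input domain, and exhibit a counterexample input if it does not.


Take x=-1, y=-5.
before: t := -40 | u := 6 | v := 1 | iter i=1: | v := 1 | iter i=2: | v := 1 | iter i=3: | v := 1 | iter i=4: | v := 1 | iter i=5: | v := 1 | iter i=6: | v := 1 | s := 0 | iter i=-1: | s := 0 | iter i=0: | s := 0 | iter i=1: | s := 0 | result 46
after: v := 1 | t := -40 | v := 1 | iter i=2: | v := 1 | iter i=3: | v := 1 | iter i=4: | v := 1 | iter i=5: | v := 1 | iter i=6: | v := 1 | s := 0 | iter i=-1: | s := 0 | iter i=0: | s := 0 | iter i=1: | s := 0 | result 40
46 against 40: the behavior changed.
verdict: not equivalent; witness: x=-1, y=-5


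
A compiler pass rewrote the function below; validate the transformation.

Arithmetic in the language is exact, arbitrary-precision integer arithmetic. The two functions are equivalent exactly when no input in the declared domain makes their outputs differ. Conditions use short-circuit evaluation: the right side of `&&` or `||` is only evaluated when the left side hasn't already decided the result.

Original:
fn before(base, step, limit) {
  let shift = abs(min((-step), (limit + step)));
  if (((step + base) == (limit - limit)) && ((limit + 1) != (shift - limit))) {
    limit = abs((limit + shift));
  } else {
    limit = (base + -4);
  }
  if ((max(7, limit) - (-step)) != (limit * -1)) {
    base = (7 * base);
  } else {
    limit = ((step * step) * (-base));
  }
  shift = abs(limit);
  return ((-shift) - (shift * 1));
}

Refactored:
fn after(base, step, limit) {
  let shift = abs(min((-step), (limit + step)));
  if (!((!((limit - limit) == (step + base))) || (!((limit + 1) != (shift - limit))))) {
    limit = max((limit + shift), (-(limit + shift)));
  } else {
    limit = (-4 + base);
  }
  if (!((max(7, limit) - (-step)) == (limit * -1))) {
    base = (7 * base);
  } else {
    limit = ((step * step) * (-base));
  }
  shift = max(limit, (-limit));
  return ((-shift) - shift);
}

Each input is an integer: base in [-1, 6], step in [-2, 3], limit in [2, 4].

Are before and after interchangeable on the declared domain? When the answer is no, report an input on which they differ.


Side by side, the visible changes include: boolean connective usage differs; also arithmetic usage differs; also comparison usage differs; also min/max/abs usage differs; also constant usage differs.
One worked example (base=5, step=3, limit=2) — before: shift = 3; (((step + base) == (limit - limit)) && ((limit + 1) != (shift - limit))) -> false; limit = 1; ((max(7, limit) - (-step)) != (limit * -1)) -> true; base = 35; shift = 1; return -2; after: shift = 3; (!((!((limit - limit) == (step + base))) || (!((limit + 1) != (shift - limit))))) -> false; limit = 1; (!((max(7, limit) - (-step)) == (limit * -1))) -> true; base = 35; shift = 1; return -2; agreement on -2.
Across all 144 domain points the two functions coincide.
verdict: equivalent


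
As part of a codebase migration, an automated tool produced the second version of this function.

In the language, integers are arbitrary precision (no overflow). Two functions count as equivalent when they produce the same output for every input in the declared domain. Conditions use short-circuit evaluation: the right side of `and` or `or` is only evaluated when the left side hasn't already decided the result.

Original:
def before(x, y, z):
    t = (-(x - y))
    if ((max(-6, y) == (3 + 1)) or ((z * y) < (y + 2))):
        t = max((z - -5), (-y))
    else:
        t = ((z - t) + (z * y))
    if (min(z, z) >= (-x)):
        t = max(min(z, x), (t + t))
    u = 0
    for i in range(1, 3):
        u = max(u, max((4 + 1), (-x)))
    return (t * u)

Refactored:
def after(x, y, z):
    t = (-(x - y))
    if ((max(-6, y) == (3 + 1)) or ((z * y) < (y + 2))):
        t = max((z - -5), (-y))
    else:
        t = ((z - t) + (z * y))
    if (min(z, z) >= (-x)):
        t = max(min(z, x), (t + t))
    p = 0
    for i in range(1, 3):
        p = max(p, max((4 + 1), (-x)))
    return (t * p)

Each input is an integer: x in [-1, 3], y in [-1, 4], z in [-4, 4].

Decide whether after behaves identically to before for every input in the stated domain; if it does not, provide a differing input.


The two versions differ — the changes include local variable names differ.
Tracing x=-1, y=2, z=0: before: t becomes 3; next ((max(-6, y) == (3 + 1)) or ((z * y) < (y + 2))) evaluates to true; next t becomes 5; next (min(z, z) >= (-x)) evaluates to false; next u becomes 0; next at i=1:; next u becomes 5; next at i=2:; next u becomes 5; next final value 25 | after: t becomes 3; next ((max(-6, y) == (3 + 1)) or ((z * y) < (y + 2))) evaluates to true; next t becomes 5; next (min(z, z) >= (-x)) evaluates to false; next p becomes 0; next at i=1:; next p becomes 5; next at i=2:; next p becomes 5; next final value 25 — matching result 25.
Checked all 270 inputs in the declared domain: the outputs agree on every one.
verdict: equivalent
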